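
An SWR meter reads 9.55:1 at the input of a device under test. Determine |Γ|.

|Γ| = (S − 1)/(S + 1) = (9.55 − 1)/(9.55 + 1) = 8.55/10.6

|Γ| ≈ 0.81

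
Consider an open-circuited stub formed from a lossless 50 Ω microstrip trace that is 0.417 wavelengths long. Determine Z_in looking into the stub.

βl = 2π × 0.417 = 150°
tan(βl) = -0.575
For an open-circuited stub, Z_in = −jZ_0·cot(βl) = −jZ_0/tan(βl)

Z_in ≈ +j87 Ω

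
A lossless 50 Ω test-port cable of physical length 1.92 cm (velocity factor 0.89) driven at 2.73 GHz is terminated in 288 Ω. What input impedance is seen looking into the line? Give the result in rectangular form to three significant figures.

Z_in ≈ 9.71 − j16.9 Ω

λ = v/f = 0.89·c / 2.73 GHz = 0.0978 m
βl = 2π·l/λ = 2π × 0.196 = 70.7°
tan(βl) = tan(70.7°) = 2.85
Z_in = Z_0·(Z_L + jZ_0·tanβl)/(Z_0 + jZ_L·tanβl)
     = 50·(288 + j143)/(50 + j821)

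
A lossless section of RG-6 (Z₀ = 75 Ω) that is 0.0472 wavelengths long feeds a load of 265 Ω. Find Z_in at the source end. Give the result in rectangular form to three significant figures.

βl = 2π × 0.0472 = 17°
tan(βl) = tan(17°) = 0.306
Z_in = Z_0·(Z_L + jZ_0·tanβl)/(Z_0 + jZ_L·tanβl)
     = 75·(265 + j22.9)/(75 + j81)

Z_in ≈ 134 − j122 Ω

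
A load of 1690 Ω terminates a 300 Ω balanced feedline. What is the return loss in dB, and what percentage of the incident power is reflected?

Γ = (1690 − 300)/(1690 + 300) = 0.698
RL = −20·log₁₀(0.698) = 3.12 dB
P_refl/P_inc = |Γ|² = 0.488

RL ≈ 3.12 dB; 48.8% of incident power reflected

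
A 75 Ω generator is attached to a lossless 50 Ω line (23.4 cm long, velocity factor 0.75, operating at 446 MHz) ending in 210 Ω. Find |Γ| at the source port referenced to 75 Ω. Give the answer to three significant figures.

|Γ| ≈ 0.499

λ = v/f = 0.75·c / 446 MHz = 0.504 m
βl = 2π·l/λ = 2π × 0.464 = 167°
tan(βl) = -0.231
Z_in = Z_0·(Z_L + jZ_0·tanβl)/(Z_0 + jZ_L·tanβl) = 114 + j99 Ω
Γ_s = (Z_in − Z_s)/(Z_in + Z_s) = (38.9 + j99)/(189 + j99), |Γ_s| = 0.499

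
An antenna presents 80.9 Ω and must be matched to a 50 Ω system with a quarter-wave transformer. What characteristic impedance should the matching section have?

Z_qwt ≈ 63.6 Ω

Z_qwt = √(Z_0·R_L) = √(50 × 80.9) = √4045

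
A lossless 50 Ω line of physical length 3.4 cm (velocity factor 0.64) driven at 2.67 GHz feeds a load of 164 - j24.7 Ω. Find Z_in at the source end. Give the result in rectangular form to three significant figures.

Z_in ≈ 146 + j53.9 Ω

λ = v/f = 0.64·c / 2.67 GHz = 0.0719 m
βl = 2π·l/λ = 2π × 0.473 = 170°
tan(βl) = tan(170°) = -0.173
Z_in = Z_0·(Z_L + jZ_0·tanβl)/(Z_0 + jZ_L·tanβl)
     = 50·(164 − j33.3)/(45.7 − j28.3)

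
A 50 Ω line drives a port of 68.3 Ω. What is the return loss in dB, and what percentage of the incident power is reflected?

Γ = (68.3 − 50)/(68.3 + 50) = 0.155
RL = −20·log₁₀(0.155) = 16.2 dB
P_refl/P_inc = |Γ|² = 0.0239

RL ≈ 16.2 dB; 2.39% of incident power reflected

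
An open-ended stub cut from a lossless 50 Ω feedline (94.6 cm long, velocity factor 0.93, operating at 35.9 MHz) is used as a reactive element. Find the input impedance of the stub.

Z_in ≈ −j52.1 Ω

λ = v/f = 0.93·c / 35.9 MHz = 7.77 m
βl = 2π·l/λ = 2π × 0.122 = 43.8°
tan(βl) = 0.96
For an open-ended stub, Z_in = −jZ_0·cot(βl) = −jZ_0/tan(βl)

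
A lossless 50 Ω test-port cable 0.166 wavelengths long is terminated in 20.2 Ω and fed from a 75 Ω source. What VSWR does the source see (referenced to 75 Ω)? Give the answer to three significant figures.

βl = 2π × 0.166 = 59.8°
tan(βl) = 1.72
Z_in = Z_0·(Z_L + jZ_0·tanβl)/(Z_0 + jZ_L·tanβl) = 53.8 + j48.5 Ω
Γ_s = (Z_in − Z_s)/(Z_in + Z_s) = (-21.2 + j48.5)/(129 + j48.5), |Γ_s| = 0.384
VSWR = (1 + |Γ_s|)/(1 − |Γ_s|)

VSWR ≈ 2.25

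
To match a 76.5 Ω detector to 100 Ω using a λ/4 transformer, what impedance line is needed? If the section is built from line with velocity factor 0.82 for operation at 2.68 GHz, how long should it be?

Z_qwt ≈ 87.5 Ω; length ≈ 2.29 cm

Z_qwt = √(Z_0·R_L) = √(100 × 76.5) = √7650
λ = 0.82·c/f = 0.0918 m, so l = λ/4 = 0.0229 m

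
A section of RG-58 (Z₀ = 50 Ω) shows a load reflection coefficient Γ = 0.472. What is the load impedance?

Z_L ≈ 139 Ω

Z_L = Z_0·(1 + Γ)/(1 − Γ) = 50·(1.47)/(0.528)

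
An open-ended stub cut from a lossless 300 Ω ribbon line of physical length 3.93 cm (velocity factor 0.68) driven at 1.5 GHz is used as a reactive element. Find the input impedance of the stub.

λ = v/f = 0.68·c / 1.5 GHz = 0.136 m
βl = 2π·l/λ = 2π × 0.289 = 104°
tan(βl) = -4
For an open-ended stub, Z_in = −jZ_0·cot(βl) = −jZ_0/tan(βl)

Z_in ≈ +j75 Ω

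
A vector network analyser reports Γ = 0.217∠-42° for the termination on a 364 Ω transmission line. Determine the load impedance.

Z_L ≈ 479 − j146 Ω

Z_L = Z_0·(1 + Γ)/(1 − Γ) = 364·(1.16 − j0.145)/(0.839 + j0.145)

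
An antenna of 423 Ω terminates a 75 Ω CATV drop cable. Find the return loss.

Γ = (423 − 75)/(423 + 75) = 0.699
RL = −20·log₁₀|Γ| = −20·log₁₀(0.699)

RL ≈ 3.11 dB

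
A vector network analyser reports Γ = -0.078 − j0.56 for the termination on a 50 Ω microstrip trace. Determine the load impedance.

Z_L ≈ 23.1 − j37.9 Ω

Z_L = Z_0·(1 + Γ)/(1 − Γ) = 50·(0.922 − j0.56)/(1.08 + j0.56)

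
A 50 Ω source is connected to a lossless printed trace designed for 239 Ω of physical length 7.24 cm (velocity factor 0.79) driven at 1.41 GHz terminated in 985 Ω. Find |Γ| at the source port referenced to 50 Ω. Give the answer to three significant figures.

λ = v/f = 0.79·c / 1.41 GHz = 0.168 m
βl = 2π·l/λ = 2π × 0.431 = 155°
tan(βl) = -0.465
Z_in = Z_0·(Z_L + jZ_0·tanβl)/(Z_0 + jZ_L·tanβl) = 256 + j380 Ω
Γ_s = (Z_in − Z_s)/(Z_in + Z_s) = (206 + j380)/(306 + j380), |Γ_s| = 0.886

|Γ| ≈ 0.886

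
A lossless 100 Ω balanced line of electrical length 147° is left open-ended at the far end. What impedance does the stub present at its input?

Z_in ≈ +j154 Ω

tan(βl) = -0.649
For an open-ended stub, Z_in = −jZ_0·cot(βl) = −jZ_0/tan(βl)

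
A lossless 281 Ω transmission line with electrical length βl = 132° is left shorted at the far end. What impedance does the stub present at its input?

tan(βl) = -1.11
For a shorted stub, Z_in = jZ_0·tan(βl)

Z_in ≈ −j312 Ω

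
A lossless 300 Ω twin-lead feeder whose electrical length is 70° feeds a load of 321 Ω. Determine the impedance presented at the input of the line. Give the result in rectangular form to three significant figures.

Z_in ≈ 285 − j12.4 Ω

tan(βl) = tan(70°) = 2.75
Z_in = Z_0·(Z_L + jZ_0·tanβl)/(Z_0 + jZ_L·tanβl)
     = 300·(321 + j824)/(300 + j882)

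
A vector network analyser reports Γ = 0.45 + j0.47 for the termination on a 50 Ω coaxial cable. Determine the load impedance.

Z_L = Z_0·(1 + Γ)/(1 − Γ) = 50·(1.45 + j0.47)/(0.55 − j0.47)

Z_L ≈ 55.1 + j89.8 Ω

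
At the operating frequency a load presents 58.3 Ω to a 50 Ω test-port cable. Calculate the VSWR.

VSWR ≈ 1.17

Γ = (58.3 − 50)/(58.3 + 50) = 0.0766
VSWR = (1 + 0.0766)/(1 − 0.0766)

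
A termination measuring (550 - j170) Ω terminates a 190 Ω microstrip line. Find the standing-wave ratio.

VSWR ≈ 3.2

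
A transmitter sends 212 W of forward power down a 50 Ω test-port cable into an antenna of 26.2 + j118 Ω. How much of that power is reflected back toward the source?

|Γ| = |(-23.8 + j118)/(76.2 + j118)| = 0.857
|Γ|² = 0.734
P_refl = |Γ|²·P_inc = 156 W, P_del = (1 − |Γ|²)·P_inc = 56.3 W

P_reflected ≈ 156 W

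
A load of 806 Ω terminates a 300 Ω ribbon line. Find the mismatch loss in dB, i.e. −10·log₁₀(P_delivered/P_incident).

Γ = (806 − 300)/(806 + 300) = 0.458
|Γ|² = 0.209, so P_del/P_inc = 1 − |Γ|² = 0.791
ML = −10·log₁₀(1 − |Γ|²)

mismatch loss ≈ 1.02 dB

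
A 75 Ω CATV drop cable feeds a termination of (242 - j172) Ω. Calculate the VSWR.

VSWR ≈ 4.97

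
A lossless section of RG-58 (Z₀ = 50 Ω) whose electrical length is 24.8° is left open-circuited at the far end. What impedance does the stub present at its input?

tan(βl) = 0.462
For an open-circuited stub, Z_in = −jZ_0·cot(βl) = −jZ_0/tan(βl)

Z_in ≈ −j108 Ω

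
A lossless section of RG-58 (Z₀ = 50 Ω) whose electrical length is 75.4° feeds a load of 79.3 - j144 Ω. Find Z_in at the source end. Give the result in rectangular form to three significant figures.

Z_in ≈ 6.84 + j0.522 Ω

tan(βl) = tan(75.4°) = 3.84
Z_in = Z_0·(Z_L + jZ_0·tanβl)/(Z_0 + jZ_L·tanβl)
     = 50·(79.3 + j48)/(603 + j304)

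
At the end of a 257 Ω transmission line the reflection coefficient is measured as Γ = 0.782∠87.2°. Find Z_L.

Z_L ≈ 65 + j262 Ω

Z_L = Z_0·(1 + Γ)/(1 − Γ) = 257·(1.04 + j0.781)/(0.962 − j0.781)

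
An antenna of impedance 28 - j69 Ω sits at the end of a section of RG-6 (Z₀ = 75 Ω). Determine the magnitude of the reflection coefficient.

|Γ| ≈ 0.673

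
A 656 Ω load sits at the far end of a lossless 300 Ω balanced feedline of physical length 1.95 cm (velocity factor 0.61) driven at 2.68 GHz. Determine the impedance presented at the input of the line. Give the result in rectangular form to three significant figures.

λ = v/f = 0.61·c / 2.68 GHz = 0.0683 m
βl = 2π·l/λ = 2π × 0.286 = 103°
tan(βl) = tan(103°) = -4.4
Z_in = Z_0·(Z_L + jZ_0·tanβl)/(Z_0 + jZ_L·tanβl)
     = 300·(656 − j1320)/(300 − j2890)

Z_in ≈ 143 + j53.4 Ω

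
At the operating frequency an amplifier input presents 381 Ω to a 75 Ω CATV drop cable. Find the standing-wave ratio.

Γ = (381 − 75)/(381 + 75) = 0.671
VSWR = (1 + 0.671)/(1 − 0.671)

VSWR ≈ 5.08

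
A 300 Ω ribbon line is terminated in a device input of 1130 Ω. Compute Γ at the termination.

Γ = 0.58

Γ = (Z_L − Z_0)/(Z_L + Z_0) = (1130 − 300)/(1130 + 300) = 830/1430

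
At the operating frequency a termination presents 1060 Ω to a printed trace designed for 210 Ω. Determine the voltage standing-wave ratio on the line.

Γ = (1060 − 210)/(1060 + 210) = 0.669
VSWR = (1 + 0.669)/(1 − 0.669)

VSWR ≈ 5.05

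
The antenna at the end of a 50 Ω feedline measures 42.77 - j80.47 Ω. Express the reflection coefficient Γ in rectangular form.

Γ ≈ 0.385 − j0.534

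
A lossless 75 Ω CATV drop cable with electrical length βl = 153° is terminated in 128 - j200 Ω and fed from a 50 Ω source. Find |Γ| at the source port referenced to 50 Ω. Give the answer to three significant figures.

tan(βl) = -0.51
Z_in = Z_0·(Z_L + jZ_0·tanβl)/(Z_0 + jZ_L·tanβl) = 182 + j222 Ω
Γ_s = (Z_in − Z_s)/(Z_in + Z_s) = (132 + j222)/(232 + j222), |Γ_s| = 0.805

|Γ| ≈ 0.805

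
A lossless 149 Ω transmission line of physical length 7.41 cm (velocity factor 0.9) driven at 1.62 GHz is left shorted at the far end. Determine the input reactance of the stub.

X_in ≈ -54.1 Ω (capacitive)

λ = v/f = 0.9·c / 1.62 GHz = 0.167 m
βl = 2π·l/λ = 2π × 0.445 = 160°
tan(βl) = -0.363
For a shorted stub, Z_in = jZ_0·tan(βl)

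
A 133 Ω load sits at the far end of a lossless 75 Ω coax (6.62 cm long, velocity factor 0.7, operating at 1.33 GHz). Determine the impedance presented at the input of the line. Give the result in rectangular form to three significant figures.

Z_in ≈ 88.3 + j45.3 Ω

λ = v/f = 0.7·c / 1.33 GHz = 0.158 m
βl = 2π·l/λ = 2π × 0.419 = 151°
tan(βl) = tan(151°) = -0.556
Z_in = Z_0·(Z_L + jZ_0·tanβl)/(Z_0 + jZ_L·tanβl)
     = 75·(133 − j41.7)/(75 − j73.9)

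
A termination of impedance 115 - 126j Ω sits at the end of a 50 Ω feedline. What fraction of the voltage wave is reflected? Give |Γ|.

|Γ| ≈ 0.683

Γ = (Z_L − Z_0)/(Z_L + Z_0) = (65 − j126)/(165 − j126)
|Γ| = 142/208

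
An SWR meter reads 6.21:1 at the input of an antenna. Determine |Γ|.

|Γ| ≈ 0.723

|Γ| = (S − 1)/(S + 1) = (6.21 − 1)/(6.21 + 1) = 5.21/7.21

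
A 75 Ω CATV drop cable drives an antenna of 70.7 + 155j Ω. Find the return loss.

RL ≈ 2.75 dB

Γ = (-4.3 + j155)/(145.7 + j155), |Γ| = 0.729
RL = −20·log₁₀|Γ| = −20·log₁₀(0.729)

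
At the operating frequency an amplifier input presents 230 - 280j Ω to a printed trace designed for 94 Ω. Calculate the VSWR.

Γ = (Z_L − Z_0)/(Z_L + Z_0) = (136 − j280)/(324 − j280)
|Γ| = 311/428 = 0.727
VSWR = (1 + |Γ|)/(1 − |Γ|) = 1.73/0.273

VSWR ≈ 6.32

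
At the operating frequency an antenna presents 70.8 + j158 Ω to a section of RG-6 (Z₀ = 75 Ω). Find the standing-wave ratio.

VSWR ≈ 6.55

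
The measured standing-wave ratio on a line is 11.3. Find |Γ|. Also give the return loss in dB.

|Γ| = (S − 1)/(S + 1) = (11.3 − 1)/(11.3 + 1) = 10.3/12.3
RL = −20·log₁₀|Γ| = −20·log₁₀(0.837)

|Γ| ≈ 0.837; return loss ≈ 1.54 dB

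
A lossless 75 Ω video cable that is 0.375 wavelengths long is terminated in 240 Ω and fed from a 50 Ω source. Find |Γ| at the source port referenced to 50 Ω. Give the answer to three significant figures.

βl = 2π × 0.375 = 135°
tan(βl) = -1
Z_in = Z_0·(Z_L + jZ_0·tanβl)/(Z_0 + jZ_L·tanβl) = 42.7 + j61.7 Ω
Γ_s = (Z_in − Z_s)/(Z_in + Z_s) = (-7.3 + j61.7)/(92.7 + j61.7), |Γ_s| = 0.558

|Γ| ≈ 0.558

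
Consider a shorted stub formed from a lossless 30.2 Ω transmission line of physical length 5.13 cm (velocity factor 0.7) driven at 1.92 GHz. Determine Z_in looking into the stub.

Z_in ≈ −j5.95 Ω

λ = v/f = 0.7·c / 1.92 GHz = 0.109 m
βl = 2π·l/λ = 2π × 0.469 = 169°
tan(βl) = -0.197
For a shorted stub, Z_in = jZ_0·tan(βl)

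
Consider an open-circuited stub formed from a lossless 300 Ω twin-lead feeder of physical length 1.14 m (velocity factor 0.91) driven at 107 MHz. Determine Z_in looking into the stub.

λ = v/f = 0.91·c / 107 MHz = 2.55 m
βl = 2π·l/λ = 2π × 0.447 = 161°
tan(βl) = -0.347
For an open-circuited stub, Z_in = −jZ_0·cot(βl) = −jZ_0/tan(βl)

Z_in ≈ +j864 Ω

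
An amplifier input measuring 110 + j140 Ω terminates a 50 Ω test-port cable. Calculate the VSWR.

Γ = (Z_L − Z_0)/(Z_L + Z_0) = (60 + j140)/(160 + j140)
|Γ| = 152/213 = 0.716
VSWR = (1 + |Γ|)/(1 − |Γ|) = 1.72/0.284

VSWR ≈ 6.05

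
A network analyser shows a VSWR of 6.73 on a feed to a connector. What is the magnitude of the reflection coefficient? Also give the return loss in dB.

|Γ| = (S − 1)/(S + 1) = (6.73 − 1)/(6.73 + 1) = 5.73/7.73
RL = −20·log₁₀|Γ| = −20·log₁₀(0.741)

|Γ| ≈ 0.741; return loss ≈ 2.6 dB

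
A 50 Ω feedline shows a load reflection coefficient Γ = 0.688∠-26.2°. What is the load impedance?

Z_L = Z_0·(1 + Γ)/(1 − Γ) = 50·(1.62 − j0.304)/(0.383 + j0.304)

Z_L ≈ 110 − j127 Ω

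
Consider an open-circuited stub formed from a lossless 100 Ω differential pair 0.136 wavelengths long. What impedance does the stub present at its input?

Z_in ≈ −j87.1 Ω

βl = 2π × 0.136 = 49°
tan(βl) = 1.15
For an open-circuited stub, Z_in = −jZ_0·cot(βl) = −jZ_0/tan(βl)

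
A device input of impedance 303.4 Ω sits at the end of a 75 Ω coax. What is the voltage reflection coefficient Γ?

Γ = 0.604

Γ = (Z_L − Z_0)/(Z_L + Z_0) = (303.4 − 75)/(303.4 + 75) = 228.4/378.4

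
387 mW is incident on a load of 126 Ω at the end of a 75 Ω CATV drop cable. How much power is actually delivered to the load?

P_delivered ≈ 362 mW

Γ = (126 − 75)/(126 + 75) = 0.254
|Γ|² = 0.0644
P_refl = |Γ|²·P_inc = 24.9 mW, P_del = (1 − |Γ|²)·P_inc = 362 mW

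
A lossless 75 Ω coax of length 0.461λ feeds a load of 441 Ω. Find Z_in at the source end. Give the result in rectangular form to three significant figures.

βl = 2π × 0.461 = 166°
tan(βl) = tan(166°) = -0.25
Z_in = Z_0·(Z_L + jZ_0·tanβl)/(Z_0 + jZ_L·tanβl)
     = 75·(441 − j18.8)/(75 − j110)

Z_in ≈ 148 + j199 Ω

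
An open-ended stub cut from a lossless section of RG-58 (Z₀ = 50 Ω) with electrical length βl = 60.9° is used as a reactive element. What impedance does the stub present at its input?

tan(βl) = 1.8
For an open-ended stub, Z_in = −jZ_0·cot(βl) = −jZ_0/tan(βl)

Z_in ≈ −j27.8 Ω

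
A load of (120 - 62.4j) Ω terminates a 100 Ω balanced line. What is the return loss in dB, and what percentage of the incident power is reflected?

Γ = (20 − j62.4)/(220 − j62.4), |Γ| = 0.287
RL = −20·log₁₀(0.287) = 10.9 dB
P_refl/P_inc = |Γ|² = 0.0821

RL ≈ 10.9 dB; 8.21% of incident power reflected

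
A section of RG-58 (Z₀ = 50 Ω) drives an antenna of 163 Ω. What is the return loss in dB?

RL ≈ 5.51 dB

Γ = (163 − 50)/(163 + 50) = 0.531
RL = −20·log₁₀|Γ| = −20·log₁₀(0.531)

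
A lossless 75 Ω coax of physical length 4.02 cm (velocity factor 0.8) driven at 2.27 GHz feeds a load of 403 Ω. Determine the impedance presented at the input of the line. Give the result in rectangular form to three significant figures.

λ = v/f = 0.8·c / 2.27 GHz = 0.106 m
βl = 2π·l/λ = 2π × 0.38 = 137°
tan(βl) = tan(137°) = -0.936
Z_in = Z_0·(Z_L + jZ_0·tanβl)/(Z_0 + jZ_L·tanβl)
     = 75·(403 − j70.2)/(75 − j377)

Z_in ≈ 28.7 + j74.4 Ω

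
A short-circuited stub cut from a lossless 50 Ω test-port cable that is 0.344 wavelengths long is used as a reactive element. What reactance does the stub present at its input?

βl = 2π × 0.344 = 124°
tan(βl) = -1.49
For a short-circuited stub, Z_in = jZ_0·tan(βl)

X_in ≈ -74.6 Ω (capacitive)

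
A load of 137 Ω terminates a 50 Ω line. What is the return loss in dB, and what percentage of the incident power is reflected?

Γ = (137 − 50)/(137 + 50) = 0.465
RL = −20·log₁₀(0.465) = 6.65 dB
P_refl/P_inc = |Γ|² = 0.216

RL ≈ 6.65 dB; 21.6% of incident power reflected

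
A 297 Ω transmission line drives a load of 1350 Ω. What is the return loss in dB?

RL ≈ 3.89 dB

Γ = (1350 − 297)/(1350 + 297) = 0.639
RL = −20·log₁₀|Γ| = −20·log₁₀(0.639)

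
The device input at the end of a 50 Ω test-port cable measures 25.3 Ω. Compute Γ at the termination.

Γ = (Z_L − Z_0)/(Z_L + Z_0) = (25.3 − 50)/(25.3 + 50) = -24.7/75.3

Γ = -0.328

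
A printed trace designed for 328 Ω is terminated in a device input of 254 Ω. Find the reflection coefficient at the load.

Γ = -0.127

Γ = (Z_L − Z_0)/(Z_L + Z_0) = (254 − 328)/(254 + 328) = -74/582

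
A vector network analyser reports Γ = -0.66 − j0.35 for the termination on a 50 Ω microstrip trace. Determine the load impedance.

Z_L = Z_0·(1 + Γ)/(1 − Γ) = 50·(0.34 − j0.35)/(1.66 + j0.35)

Z_L ≈ 7.68 − j12.2 Ω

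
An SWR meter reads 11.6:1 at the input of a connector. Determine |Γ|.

|Γ| = (S − 1)/(S + 1) = (11.6 − 1)/(11.6 + 1) = 10.6/12.6

|Γ| ≈ 0.841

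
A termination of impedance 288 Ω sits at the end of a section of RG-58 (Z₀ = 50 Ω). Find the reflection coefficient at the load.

Γ = 0.704

Γ = (Z_L − Z_0)/(Z_L + Z_0) = (288 − 50)/(288 + 50) = 238/338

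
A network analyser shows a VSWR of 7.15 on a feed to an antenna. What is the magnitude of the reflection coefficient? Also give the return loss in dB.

|Γ| ≈ 0.755; return loss ≈ 2.45 dB

|Γ| = (S − 1)/(S + 1) = (7.15 − 1)/(7.15 + 1) = 6.15/8.15
RL = −20·log₁₀|Γ| = −20·log₁₀(0.755)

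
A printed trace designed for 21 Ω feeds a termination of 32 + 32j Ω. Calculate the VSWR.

VSWR ≈ 3.41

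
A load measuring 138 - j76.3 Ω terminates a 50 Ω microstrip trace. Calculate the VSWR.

Γ = (Z_L − Z_0)/(Z_L + Z_0) = (88 − j76.3)/(188 − j76.3)
|Γ| = 116/203 = 0.574
VSWR = (1 + |Γ|)/(1 − |Γ|) = 1.57/0.426

VSWR ≈ 3.7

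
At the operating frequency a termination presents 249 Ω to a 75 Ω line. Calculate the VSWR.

Γ = (249 − 75)/(249 + 75) = 0.537
VSWR = (1 + 0.537)/(1 − 0.537)

VSWR ≈ 3.32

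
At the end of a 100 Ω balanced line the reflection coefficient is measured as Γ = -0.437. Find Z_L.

Z_L = Z_0·(1 + Γ)/(1 − Γ) = 100·(0.563)/(1.44)

Z_L ≈ 39.2 Ω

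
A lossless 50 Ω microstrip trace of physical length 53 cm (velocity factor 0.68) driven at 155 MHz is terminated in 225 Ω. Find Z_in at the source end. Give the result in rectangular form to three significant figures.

Z_in ≈ 30.6 + j61.6 Ω

λ = v/f = 0.68·c / 155 MHz = 1.32 m
βl = 2π·l/λ = 2π × 0.403 = 145°
tan(βl) = tan(145°) = -0.701
Z_in = Z_0·(Z_L + jZ_0·tanβl)/(Z_0 + jZ_L·tanβl)
     = 50·(225 − j35)/(50 − j158)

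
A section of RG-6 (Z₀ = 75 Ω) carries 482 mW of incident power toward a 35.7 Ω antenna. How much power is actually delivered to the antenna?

P_delivered ≈ 421 mW

Γ = (35.7 − 75)/(35.7 + 75) = -0.355
|Γ|² = 0.126
P_refl = |Γ|²·P_inc = 60.7 mW, P_del = (1 − |Γ|²)·P_inc = 421 mW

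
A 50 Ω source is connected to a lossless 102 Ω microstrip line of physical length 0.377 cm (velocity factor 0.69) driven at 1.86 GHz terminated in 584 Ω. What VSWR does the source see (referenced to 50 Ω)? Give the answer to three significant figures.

VSWR ≈ 11.3

λ = v/f = 0.69·c / 1.86 GHz = 0.111 m
βl = 2π·l/λ = 2π × 0.0339 = 12.2°
tan(βl) = 0.216
Z_in = Z_0·(Z_L + jZ_0·tanβl)/(Z_0 + jZ_L·tanβl) = 242 − j277 Ω
Γ_s = (Z_in − Z_s)/(Z_in + Z_s) = (192 − j277)/(292 − j277), |Γ_s| = 0.837
VSWR = (1 + |Γ_s|)/(1 − |Γ_s|)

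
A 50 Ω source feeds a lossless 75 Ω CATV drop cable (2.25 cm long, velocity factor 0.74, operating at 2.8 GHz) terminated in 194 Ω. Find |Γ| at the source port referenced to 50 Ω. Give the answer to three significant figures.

|Γ| ≈ 0.297

λ = v/f = 0.74·c / 2.8 GHz = 0.0793 m
βl = 2π·l/λ = 2π × 0.284 = 102°
tan(βl) = -4.64
Z_in = Z_0·(Z_L + jZ_0·tanβl)/(Z_0 + jZ_L·tanβl) = 30.1 + j13.7 Ω
Γ_s = (Z_in − Z_s)/(Z_in + Z_s) = (-19.9 + j13.7)/(80.1 + j13.7), |Γ_s| = 0.297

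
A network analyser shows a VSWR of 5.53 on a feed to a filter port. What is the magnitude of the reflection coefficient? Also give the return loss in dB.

|Γ| ≈ 0.694; return loss ≈ 3.18 dB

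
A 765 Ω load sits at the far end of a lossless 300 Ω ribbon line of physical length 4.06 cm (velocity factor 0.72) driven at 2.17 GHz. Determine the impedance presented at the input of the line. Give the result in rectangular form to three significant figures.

Z_in ≈ 289 + j286 Ω

λ = v/f = 0.72·c / 2.17 GHz = 0.0995 m
βl = 2π·l/λ = 2π × 0.408 = 147°
tan(βl) = tan(147°) = -0.653
Z_in = Z_0·(Z_L + jZ_0·tanβl)/(Z_0 + jZ_L·tanβl)
     = 300·(765 − j196)/(300 − j500)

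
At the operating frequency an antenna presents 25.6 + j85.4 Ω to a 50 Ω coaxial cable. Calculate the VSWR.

Γ = (Z_L − Z_0)/(Z_L + Z_0) = (-24.4 + j85.4)/(75.6 + j85.4)
|Γ| = 88.8/114 = 0.779
VSWR = (1 + |Γ|)/(1 − |Γ|) = 1.78/0.221

VSWR ≈ 8.04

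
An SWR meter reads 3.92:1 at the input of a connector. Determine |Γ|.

|Γ| ≈ 0.593

|Γ| = (S − 1)/(S + 1) = (3.92 − 1)/(3.92 + 1) = 2.92/4.92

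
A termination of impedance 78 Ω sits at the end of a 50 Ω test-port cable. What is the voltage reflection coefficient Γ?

Γ = 0.219

Γ = (Z_L − Z_0)/(Z_L + Z_0) = (78 − 50)/(78 + 50) = 28/128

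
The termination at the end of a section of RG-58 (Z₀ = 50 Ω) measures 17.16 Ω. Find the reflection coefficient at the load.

Γ = (Z_L − Z_0)/(Z_L + Z_0) = (17.16 − 50)/(17.16 + 50) = -32.84/67.16

Γ = -0.489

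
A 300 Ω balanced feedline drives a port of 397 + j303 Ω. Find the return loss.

Γ = (97 + j303)/(697 + j303), |Γ| = 0.419
RL = −20·log₁₀|Γ| = −20·log₁₀(0.419)

RL ≈ 7.56 dB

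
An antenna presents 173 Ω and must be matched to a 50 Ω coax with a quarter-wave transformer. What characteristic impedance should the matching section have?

Z_qwt ≈ 93 Ω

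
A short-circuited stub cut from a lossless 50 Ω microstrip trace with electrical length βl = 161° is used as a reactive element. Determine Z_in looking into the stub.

Z_in ≈ −j17.2 Ω

tan(βl) = -0.344
For a short-circuited stub, Z_in = jZ_0·tan(βl)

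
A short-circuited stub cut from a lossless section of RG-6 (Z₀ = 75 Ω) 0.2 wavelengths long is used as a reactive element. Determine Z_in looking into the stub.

Z_in ≈ +j231 Ω

βl = 2π × 0.2 = 72°
tan(βl) = 3.08
For a short-circuited stub, Z_in = jZ_0·tan(βl)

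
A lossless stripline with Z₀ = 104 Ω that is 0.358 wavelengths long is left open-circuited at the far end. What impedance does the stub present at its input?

βl = 2π × 0.358 = 129°
tan(βl) = -1.24
For an open-circuited stub, Z_in = −jZ_0·cot(βl) = −jZ_0/tan(βl)

Z_in ≈ +j83.9 Ω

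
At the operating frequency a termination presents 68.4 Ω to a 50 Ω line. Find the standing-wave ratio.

Γ = (68.4 − 50)/(68.4 + 50) = 0.155
VSWR = (1 + 0.155)/(1 − 0.155)

VSWR ≈ 1.37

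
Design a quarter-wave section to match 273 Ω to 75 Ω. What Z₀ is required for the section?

Z_qwt = √(Z_0·R_L) = √(75 × 273) = √20480

Z_qwt ≈ 143 Ω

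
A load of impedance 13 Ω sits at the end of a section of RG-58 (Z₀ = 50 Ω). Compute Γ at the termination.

Γ = (Z_L − Z_0)/(Z_L + Z_0) = (13 − 50)/(13 + 50) = -37/63

Γ = -0.587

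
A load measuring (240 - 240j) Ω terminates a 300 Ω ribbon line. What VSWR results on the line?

Γ = (Z_L − Z_0)/(Z_L + Z_0) = (-60 − j240)/(540 − j240)
|Γ| = 247/591 = 0.419
VSWR = (1 + |Γ|)/(1 − |Γ|) = 1.42/0.581

VSWR ≈ 2.44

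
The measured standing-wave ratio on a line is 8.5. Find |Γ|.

|Γ| ≈ 0.789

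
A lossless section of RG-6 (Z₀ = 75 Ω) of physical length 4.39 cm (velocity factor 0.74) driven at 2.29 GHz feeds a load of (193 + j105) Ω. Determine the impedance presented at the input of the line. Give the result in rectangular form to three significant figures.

λ = v/f = 0.74·c / 2.29 GHz = 0.0969 m
βl = 2π·l/λ = 2π × 0.453 = 163°
tan(βl) = tan(163°) = -0.305
Z_in = Z_0·(Z_L + jZ_0·tanβl)/(Z_0 + jZ_L·tanβl)
     = 75·(193 + j82.1)/(107 − j58.9)

Z_in ≈ 79.5 + j101 Ω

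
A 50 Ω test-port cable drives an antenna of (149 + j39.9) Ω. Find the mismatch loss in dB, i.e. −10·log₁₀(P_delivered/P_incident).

Γ = (99 + j39.9)/(199 + j39.9), |Γ| = 0.526
|Γ|² = 0.277, so P_del/P_inc = 1 − |Γ|² = 0.723
ML = −10·log₁₀(1 − |Γ|²)

mismatch loss ≈ 1.41 dB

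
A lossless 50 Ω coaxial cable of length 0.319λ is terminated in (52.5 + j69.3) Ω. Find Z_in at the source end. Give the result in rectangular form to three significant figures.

βl = 2π × 0.319 = 115°
tan(βl) = tan(115°) = -2.16
Z_in = Z_0·(Z_L + jZ_0·tanβl)/(Z_0 + jZ_L·tanβl)
     = 50·(52.5 − j38.7)/(200 − j113)

Z_in ≈ 14.1 − j1.68 Ω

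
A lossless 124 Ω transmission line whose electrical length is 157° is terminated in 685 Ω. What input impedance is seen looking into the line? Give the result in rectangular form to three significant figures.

tan(βl) = tan(157°) = -0.424
Z_in = Z_0·(Z_L + jZ_0·tanβl)/(Z_0 + jZ_L·tanβl)
     = 124·(685 − j52.6)/(124 − j291)

Z_in ≈ 124 + j239 Ω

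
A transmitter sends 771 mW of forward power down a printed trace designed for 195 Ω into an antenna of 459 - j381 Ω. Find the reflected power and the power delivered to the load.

|Γ| = |(264 − j381)/(654 − j381)| = 0.612
|Γ|² = 0.375
P_refl = |Γ|²·P_inc = 289 mW, P_del = (1 − |Γ|²)·P_inc = 482 mW

P_reflected ≈ 289 mW; P_delivered ≈ 482 mW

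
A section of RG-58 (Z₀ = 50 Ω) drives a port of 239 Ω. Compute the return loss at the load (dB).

RL ≈ 3.69 dB

Γ = (239 − 50)/(239 + 50) = 0.654
RL = −20·log₁₀|Γ| = −20·log₁₀(0.654)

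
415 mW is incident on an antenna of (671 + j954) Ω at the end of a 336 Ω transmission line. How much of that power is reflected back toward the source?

P_reflected ≈ 220 mW

|Γ| = |(335 + j954)/(1007 + j954)| = 0.729
|Γ|² = 0.531
P_refl = |Γ|²·P_inc = 220 mW, P_del = (1 − |Γ|²)·P_inc = 195 mW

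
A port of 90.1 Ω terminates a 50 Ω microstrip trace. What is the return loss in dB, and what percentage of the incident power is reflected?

RL ≈ 10.9 dB; 8.19% of incident power reflected

Γ = (90.1 − 50)/(90.1 + 50) = 0.286
RL = −20·log₁₀(0.286) = 10.9 dB
P_refl/P_inc = |Γ|² = 0.0819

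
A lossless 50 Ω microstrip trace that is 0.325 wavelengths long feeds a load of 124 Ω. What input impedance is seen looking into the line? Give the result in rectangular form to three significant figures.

Z_in ≈ 24.4 + j20.5 Ω

βl = 2π × 0.325 = 117°
tan(βl) = tan(117°) = -1.96
Z_in = Z_0·(Z_L + jZ_0·tanβl)/(Z_0 + jZ_L·tanβl)
     = 50·(124 − j98.1)/(50 − j243)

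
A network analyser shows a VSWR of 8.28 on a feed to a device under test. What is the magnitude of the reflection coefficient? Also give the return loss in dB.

|Γ| ≈ 0.784; return loss ≈ 2.11 dB

|Γ| = (S − 1)/(S + 1) = (8.28 − 1)/(8.28 + 1) = 7.28/9.28
RL = −20·log₁₀|Γ| = −20·log₁₀(0.784)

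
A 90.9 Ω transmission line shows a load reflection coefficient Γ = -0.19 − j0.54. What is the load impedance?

Z_L ≈ 35.8 − j57.5 Ω

Z_L = Z_0·(1 + Γ)/(1 − Γ) = 90.9·(0.81 − j0.54)/(1.19 + j0.54)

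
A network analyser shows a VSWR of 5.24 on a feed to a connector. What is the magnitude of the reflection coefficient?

|Γ| = (S − 1)/(S + 1) = (5.24 − 1)/(5.24 + 1) = 4.24/6.24

|Γ| ≈ 0.679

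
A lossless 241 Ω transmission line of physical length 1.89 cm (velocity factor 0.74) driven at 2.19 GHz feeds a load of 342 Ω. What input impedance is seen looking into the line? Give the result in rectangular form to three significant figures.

Z_in ≈ 184 − j47 Ω

λ = v/f = 0.74·c / 2.19 GHz = 0.101 m
βl = 2π·l/λ = 2π × 0.186 = 67.1°
tan(βl) = tan(67.1°) = 2.37
Z_in = Z_0·(Z_L + jZ_0·tanβl)/(Z_0 + jZ_L·tanβl)
     = 241·(342 + j571)/(241 + j810)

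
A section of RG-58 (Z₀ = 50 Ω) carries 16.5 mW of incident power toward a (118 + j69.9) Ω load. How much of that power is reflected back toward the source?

P_reflected ≈ 4.74 mW

|Γ| = |(68 + j69.9)/(168 + j69.9)| = 0.536
|Γ|² = 0.287
P_refl = |Γ|²·P_inc = 4.74 mW, P_del = (1 − |Γ|²)·P_inc = 11.8 mW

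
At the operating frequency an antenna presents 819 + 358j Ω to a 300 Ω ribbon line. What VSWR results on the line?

VSWR ≈ 3.32

Γ = (Z_L − Z_0)/(Z_L + Z_0) = (519 + j358)/(1119 + j358)
|Γ| = 630/1170 = 0.537
VSWR = (1 + |Γ|)/(1 − |Γ|) = 1.54/0.463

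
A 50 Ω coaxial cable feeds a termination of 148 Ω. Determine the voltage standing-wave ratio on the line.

VSWR ≈ 2.96

Γ = (148 − 50)/(148 + 50) = 0.495
VSWR = (1 + 0.495)/(1 − 0.495)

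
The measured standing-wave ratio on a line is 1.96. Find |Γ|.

|Γ| = (S − 1)/(S + 1) = (1.96 − 1)/(1.96 + 1) = 0.96/2.96

|Γ| ≈ 0.324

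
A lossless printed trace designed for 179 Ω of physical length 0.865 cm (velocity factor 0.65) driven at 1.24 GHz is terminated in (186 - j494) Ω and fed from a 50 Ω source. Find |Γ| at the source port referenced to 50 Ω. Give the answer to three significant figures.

λ = v/f = 0.65·c / 1.24 GHz = 0.157 m
βl = 2π·l/λ = 2π × 0.055 = 19.8°
tan(βl) = 0.36
Z_in = Z_0·(Z_L + jZ_0·tanβl)/(Z_0 + jZ_L·tanβl) = 51.1 − j225 Ω
Γ_s = (Z_in − Z_s)/(Z_in + Z_s) = (1.06 − j225)/(101 − j225), |Γ_s| = 0.912

|Γ| ≈ 0.912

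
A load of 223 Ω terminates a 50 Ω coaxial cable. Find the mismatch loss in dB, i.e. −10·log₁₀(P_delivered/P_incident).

Γ = (223 − 50)/(223 + 50) = 0.634
|Γ|² = 0.402, so P_del/P_inc = 1 − |Γ|² = 0.598
ML = −10·log₁₀(1 − |Γ|²)

mismatch loss ≈ 2.23 dB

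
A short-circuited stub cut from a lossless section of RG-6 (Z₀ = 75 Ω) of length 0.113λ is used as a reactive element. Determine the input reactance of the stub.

βl = 2π × 0.113 = 40.7°
tan(βl) = 0.86
For a short-circuited stub, Z_in = jZ_0·tan(βl)

X_in ≈ 64.5 Ω (inductive)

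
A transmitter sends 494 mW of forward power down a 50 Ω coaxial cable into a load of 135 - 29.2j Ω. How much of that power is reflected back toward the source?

P_reflected ≈ 114 mW

|Γ| = |(85 − j29.2)/(185 − j29.2)| = 0.48
|Γ|² = 0.23
P_refl = |Γ|²·P_inc = 114 mW, P_del = (1 − |Γ|²)·P_inc = 380 mW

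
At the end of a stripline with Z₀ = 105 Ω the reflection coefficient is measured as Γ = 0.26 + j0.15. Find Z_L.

Z_L = Z_0·(1 + Γ)/(1 − Γ) = 105·(1.26 + j0.15)/(0.74 − j0.15)

Z_L ≈ 168 + j55.3 Ω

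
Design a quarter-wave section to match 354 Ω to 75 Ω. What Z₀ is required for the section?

Z_qwt = √(Z_0·R_L) = √(75 × 354) = √26550

Z_qwt ≈ 163 Ω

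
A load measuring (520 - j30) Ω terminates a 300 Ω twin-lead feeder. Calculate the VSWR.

VSWR ≈ 1.74

Γ = (Z_L − Z_0)/(Z_L + Z_0) = (220 − j30)/(820 − j30)
|Γ| = 222/821 = 0.271
VSWR = (1 + |Γ|)/(1 − |Γ|) = 1.27/0.729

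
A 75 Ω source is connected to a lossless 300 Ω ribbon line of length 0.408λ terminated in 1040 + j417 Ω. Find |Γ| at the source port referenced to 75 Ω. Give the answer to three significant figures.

|Γ| ≈ 0.826

βl = 2π × 0.408 = 147°
tan(βl) = -0.652
Z_in = Z_0·(Z_L + jZ_0·tanβl)/(Z_0 + jZ_L·tanβl) = 169 + j317 Ω
Γ_s = (Z_in − Z_s)/(Z_in + Z_s) = (94.4 + j317)/(244 + j317), |Γ_s| = 0.826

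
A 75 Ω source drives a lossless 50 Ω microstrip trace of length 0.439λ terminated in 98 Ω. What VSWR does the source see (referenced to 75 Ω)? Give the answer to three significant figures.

βl = 2π × 0.439 = 158°
tan(βl) = -0.403
Z_in = Z_0·(Z_L + jZ_0·tanβl)/(Z_0 + jZ_L·tanβl) = 70.1 + j35.3 Ω
Γ_s = (Z_in − Z_s)/(Z_in + Z_s) = (-4.87 + j35.3)/(145 + j35.3), |Γ_s| = 0.238
VSWR = (1 + |Γ_s|)/(1 − |Γ_s|)

VSWR ≈ 1.63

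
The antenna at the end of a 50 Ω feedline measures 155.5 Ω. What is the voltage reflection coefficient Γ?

Γ = (Z_L − Z_0)/(Z_L + Z_0) = (155.5 − 50)/(155.5 + 50) = 105.5/205.5

Γ = 0.513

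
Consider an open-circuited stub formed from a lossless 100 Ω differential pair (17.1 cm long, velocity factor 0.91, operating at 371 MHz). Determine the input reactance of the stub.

X_in ≈ -11.1 Ω (capacitive)

λ = v/f = 0.91·c / 371 MHz = 0.736 m
βl = 2π·l/λ = 2π × 0.232 = 83.7°
tan(βl) = 9
For an open-circuited stub, Z_in = −jZ_0·cot(βl) = −jZ_0/tan(βl)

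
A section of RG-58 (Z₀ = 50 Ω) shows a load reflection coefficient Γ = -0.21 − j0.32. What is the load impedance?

Z_L = Z_0·(1 + Γ)/(1 − Γ) = 50·(0.79 − j0.32)/(1.21 + j0.32)

Z_L ≈ 27.2 − j20.4 Ω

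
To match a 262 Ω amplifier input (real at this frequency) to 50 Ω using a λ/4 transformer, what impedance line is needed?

Z_qwt ≈ 114 Ω

Z_qwt = √(Z_0·R_L) = √(50 × 262) = √13100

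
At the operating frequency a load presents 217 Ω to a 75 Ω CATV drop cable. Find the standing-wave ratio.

VSWR ≈ 2.89

For a purely resistive load, VSWR = R_L/Z_0 or Z_0/R_L (whichever > 1) = 217/75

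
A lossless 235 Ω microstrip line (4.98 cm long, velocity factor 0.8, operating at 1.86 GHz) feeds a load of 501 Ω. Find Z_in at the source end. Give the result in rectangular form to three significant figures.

λ = v/f = 0.8·c / 1.86 GHz = 0.129 m
βl = 2π·l/λ = 2π × 0.386 = 139°
tan(βl) = tan(139°) = -0.871
Z_in = Z_0·(Z_L + jZ_0·tanβl)/(Z_0 + jZ_L·tanβl)
     = 235·(501 − j205)/(235 − j436)

Z_in ≈ 198 + j163 Ω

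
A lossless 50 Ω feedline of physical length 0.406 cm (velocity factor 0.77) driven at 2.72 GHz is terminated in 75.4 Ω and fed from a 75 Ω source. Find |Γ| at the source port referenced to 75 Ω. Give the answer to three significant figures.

λ = v/f = 0.77·c / 2.72 GHz = 0.0849 m
βl = 2π·l/λ = 2π × 0.0478 = 17.2°
tan(βl) = 0.31
Z_in = Z_0·(Z_L + jZ_0·tanβl)/(Z_0 + jZ_L·tanβl) = 67.8 − j16.2 Ω
Γ_s = (Z_in − Z_s)/(Z_in + Z_s) = (-7.17 − j16.2)/(143 − j16.2), |Γ_s| = 0.123

|Γ| ≈ 0.123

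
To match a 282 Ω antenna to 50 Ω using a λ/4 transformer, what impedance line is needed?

Z_qwt = √(Z_0·R_L) = √(50 × 282) = √14100

Z_qwt ≈ 119 Ω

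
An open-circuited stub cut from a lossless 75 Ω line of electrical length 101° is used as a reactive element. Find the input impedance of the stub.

Z_in ≈ +j14.6 Ω

tan(βl) = -5.14
For an open-circuited stub, Z_in = −jZ_0·cot(βl) = −jZ_0/tan(βl)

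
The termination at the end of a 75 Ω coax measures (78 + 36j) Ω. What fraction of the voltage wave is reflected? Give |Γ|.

|Γ| ≈ 0.23

Γ = (Z_L − Z_0)/(Z_L + Z_0) = (3 + j36)/(153 + j36)
|Γ| = 36.1/157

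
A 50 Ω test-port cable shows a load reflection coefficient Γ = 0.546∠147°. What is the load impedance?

Z_L ≈ 15.9 + j13.4 Ω

Z_L = Z_0·(1 + Γ)/(1 − Γ) = 50·(0.542 + j0.297)/(1.46 − j0.297)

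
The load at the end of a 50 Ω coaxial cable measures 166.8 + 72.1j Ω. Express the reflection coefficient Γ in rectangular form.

Γ = (Z_L − Z_0)/(Z_L + Z_0) = (116.8 + j72.1)/(216.8 + j72.1)

Γ ≈ 0.585 + j0.138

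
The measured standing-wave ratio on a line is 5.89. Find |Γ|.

|Γ| ≈ 0.71

|Γ| = (S − 1)/(S + 1) = (5.89 − 1)/(5.89 + 1) = 4.89/6.89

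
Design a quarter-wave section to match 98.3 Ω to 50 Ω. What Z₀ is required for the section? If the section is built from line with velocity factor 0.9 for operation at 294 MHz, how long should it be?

Z_qwt ≈ 70.1 Ω; length ≈ 23 cm

Z_qwt = √(Z_0·R_L) = √(50 × 98.3) = √4915
λ = 0.9·c/f = 0.918 m, so l = λ/4 = 0.23 m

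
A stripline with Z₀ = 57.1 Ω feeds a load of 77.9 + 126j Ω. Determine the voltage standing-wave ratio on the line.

Γ = (Z_L − Z_0)/(Z_L + Z_0) = (20.8 + j126)/(135 + j126)
|Γ| = 128/185 = 0.692
VSWR = (1 + |Γ|)/(1 − |Γ|) = 1.69/0.308

VSWR ≈ 5.48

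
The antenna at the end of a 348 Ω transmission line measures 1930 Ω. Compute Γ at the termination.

Γ = 0.694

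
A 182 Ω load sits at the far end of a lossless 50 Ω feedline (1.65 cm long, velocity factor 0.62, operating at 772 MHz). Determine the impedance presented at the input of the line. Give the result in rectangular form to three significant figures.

Z_in ≈ 58.1 − j74.1 Ω

λ = v/f = 0.62·c / 772 MHz = 0.241 m
βl = 2π·l/λ = 2π × 0.0685 = 24.7°
tan(βl) = tan(24.7°) = 0.459
Z_in = Z_0·(Z_L + jZ_0·tanβl)/(Z_0 + jZ_L·tanβl)
     = 50·(182 + j22.9)/(50 + j83.5)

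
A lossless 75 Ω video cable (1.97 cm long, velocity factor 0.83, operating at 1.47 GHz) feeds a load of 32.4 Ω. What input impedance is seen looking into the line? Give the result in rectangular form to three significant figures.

λ = v/f = 0.83·c / 1.47 GHz = 0.169 m
βl = 2π·l/λ = 2π × 0.116 = 41.9°
tan(βl) = tan(41.9°) = 0.896
Z_in = Z_0·(Z_L + jZ_0·tanβl)/(Z_0 + jZ_L·tanβl)
     = 75·(32.4 + j67.2)/(75 + j29)

Z_in ≈ 50.8 + j47.5 Ω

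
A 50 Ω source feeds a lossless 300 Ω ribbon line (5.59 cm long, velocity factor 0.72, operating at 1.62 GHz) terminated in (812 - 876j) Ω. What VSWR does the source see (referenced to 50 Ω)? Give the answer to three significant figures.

VSWR ≈ 33

λ = v/f = 0.72·c / 1.62 GHz = 0.133 m
βl = 2π·l/λ = 2π × 0.419 = 151°
tan(βl) = -0.556
Z_in = Z_0·(Z_L + jZ_0·tanβl)/(Z_0 + jZ_L·tanβl) = 401 + j706 Ω
Γ_s = (Z_in − Z_s)/(Z_in + Z_s) = (351 + j706)/(451 + j706), |Γ_s| = 0.941
VSWR = (1 + |Γ_s|)/(1 − |Γ_s|)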